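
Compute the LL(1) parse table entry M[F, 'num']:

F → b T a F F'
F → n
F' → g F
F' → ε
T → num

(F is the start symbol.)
Empty (error entry)

To find M[F, 'num'], we find productions for F where 'num' is in the predict set (PREDICT(N → α) = (FIRST(α) \ {ε}) ∪ (FOLLOW(N) if α ⇒* ε)).

F → b T a F F': PREDICT = { 'b' }
F → n: PREDICT = { 'n' }

M[F, 'num'] is empty (no production applies)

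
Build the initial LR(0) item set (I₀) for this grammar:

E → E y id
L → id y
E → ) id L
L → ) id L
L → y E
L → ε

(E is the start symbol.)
First, augment the grammar with E' → E
I₀ = CLOSURE({ [E' → . E] }):
  [E' → . E] has the dot before E: add [E → . E y id], [E → . ) id L]
No further items can be added.

I₀ = { [E → . ) id L], [E → . E y id], [E' → . E] }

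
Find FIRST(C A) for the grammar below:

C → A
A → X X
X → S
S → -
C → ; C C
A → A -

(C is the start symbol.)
FIRST sets of the non-terminals involved (from the grammar, by fixed-point iteration):
  FIRST(C) = { '-', ';' }

To compute FIRST(C A), process the symbols left to right:
Symbol C is a non-terminal. Add FIRST(C) \ {ε} = { '-', ';' }
C is not nullable (ε ∉ FIRST(C)), so stop here.
FIRST(C A) = { '-', ';' }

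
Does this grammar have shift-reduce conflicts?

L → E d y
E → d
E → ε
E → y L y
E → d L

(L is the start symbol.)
Yes — I0: [E → .] vs [E → . d]; I3: [E → .] vs [E → . d]; I4: [E → .] vs [E → . d]

Augment with L' → L and build the canonical LR(0) collection (I0 = CLOSURE({[L' → . L]}), then GOTO on every symbol after a dot until no new states appear). It has 10 states:
  I0: { [E → . d L], [E → . d], [E → . y L y], [E → .], [L → . E d y], [L' → . L] }  — shift, reduce
  I1: { [L → E . d y] }  — shift
  I2: { [L' → L .] }  — accept
  I3: { [E → . d L], [E → . d], [E → . y L y], [E → .], [E → d . L], [E → d .], [L → . E d y] }  — shift, 2 reduces
  I4: { [E → . d L], [E → . d], [E → . y L y], [E → .], [E → y . L y], [L → . E d y] }  — shift, reduce
  I5: { [E → y L . y] }  — shift
  I6: { [E → y L y .] }  — reduce
  I7: { [E → d L .] }  — reduce
  I8: { [L → E d . y] }  — shift
  I9: { [L → E d y .] }  — reduce

I0 contains reduce item [E → .] and shift items [E → . d], [E → . d L], [E → . y L y] — shift-reduce conflict.
I3 contains reduce items [E → .], [E → d .] and shift items [E → . d], [E → . d L], [E → . y L y] — shift-reduce conflict.
I4 contains reduce item [E → .] and shift items [E → . d], [E → . d L], [E → . y L y] — shift-reduce conflict.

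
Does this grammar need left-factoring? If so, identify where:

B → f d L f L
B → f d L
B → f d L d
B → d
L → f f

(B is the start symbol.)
Yes, B has productions with common prefix 'f d L'

Left-factoring is needed when two productions for the same non-terminal
share a common prefix on the right-hand side.

Productions for B:
  B → f d L f L
  B → f d L
  B → f d L d
  B → d

Found common prefix 'f d L' in productions for B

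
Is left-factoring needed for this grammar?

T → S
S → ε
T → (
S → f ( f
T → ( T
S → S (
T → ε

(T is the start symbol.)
Yes, T has productions with common prefix '('

Left-factoring is needed when two productions for the same non-terminal
share a common prefix on the right-hand side.

Productions for T:
  T → S
  T → (
  T → ( T
  T → ε
Productions for S:
  S → ε
  S → f ( f
  S → S (

Found common prefix '(' in productions for T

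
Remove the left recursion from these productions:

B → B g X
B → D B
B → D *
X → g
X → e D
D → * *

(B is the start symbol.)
B is directly left-recursive. The standard transformation for
  A → A α₁ | ... | A α_m | β₁ | ... | β_n
is
  A  → β₁ A' | ... | β_n A'
  A' → α₁ A' | ... | α_m A' | ε

B → D B becomes B → D B B'
B → D * becomes B → D * B'
B → B g X becomes B' → g X B'
Add B' → ε

Productions for other non-terminals are unchanged:
  X → g
  X → e D
  D → * *

Resulting grammar:
B → D B B'
B → D * B'
B' → g X B'
B' → ε
X → g
X → e D
D → * *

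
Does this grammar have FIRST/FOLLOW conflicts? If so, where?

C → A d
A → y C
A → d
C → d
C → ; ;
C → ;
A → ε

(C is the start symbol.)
Nullable non-terminals: A.

A: nullable alternative(s) A → ε; FOLLOW(A) = { 'd' }
  A → y C: FIRST \ {ε} = { 'y' } — disjoint from FOLLOW(A)
  A → d: FIRST \ {ε} = { 'd' } — overlaps FOLLOW(A) on { 'd' }: CONFLICT
  A → ε: FIRST \ {ε} = { } — this is the only nullable alternative, skip

C has no nullable alternative, so no FIRST/FOLLOW check is needed there.

So the grammar has 1 FIRST/FOLLOW conflict (marked CONFLICT above).

Answer: Yes. A → d with FOLLOW(A) on { 'd' }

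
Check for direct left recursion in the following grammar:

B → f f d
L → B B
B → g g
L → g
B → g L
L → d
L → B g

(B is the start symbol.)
Direct left recursion occurs when N → N α for some non-terminal N (the right-hand side begins with the left-hand side itself).

B → f f d: starts with f
L → B B: starts with B
B → g g: starts with g
L → g: starts with g
B → g L: starts with g
L → d: starts with d
L → B g: starts with B

No direct left recursion found.

Answer: No direct left recursion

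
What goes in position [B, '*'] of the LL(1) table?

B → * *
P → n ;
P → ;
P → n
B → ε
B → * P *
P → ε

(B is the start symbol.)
B → * *, B → * P *

To find M[B, '*'], we find productions for B where '*' is in the predict set (PREDICT(N → α) = (FIRST(α) \ {ε}) ∪ (FOLLOW(N) if α ⇒* ε)).

Relevant sets:
  FOLLOW(B) = { $ }

B → * *: PREDICT = { '*' }
  '*' is in predict set, so this production goes in M[B, '*']
B → ε: PREDICT = { $ }
B → * P *: PREDICT = { '*' }
  '*' is in predict set, so this production goes in M[B, '*']

M[B, '*'] = B → * *, B → * P *  (a multiply-defined cell — the grammar is not LL(1))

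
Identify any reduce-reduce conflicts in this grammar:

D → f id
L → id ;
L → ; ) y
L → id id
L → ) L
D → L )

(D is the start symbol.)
No reduce-reduce conflicts

A reduce-reduce conflict occurs when an LR(0) state has two complete items [A → α .] and [B → β .] — both call for a reduction, and with no lookahead the parser cannot choose between them.

Augment with D' → D and build the canonical LR(0) collection (I0 = CLOSURE({[D' → . D]}), then GOTO on every symbol after a dot until no new states appear). It has 14 states:
  I0: { [D → . L )], [D → . f id], [D' → . D], [L → . ) L], [L → . ; ) y], [L → . id ;], [L → . id id] }  — shift
  I1: { [L → ) . L], [L → . ) L], [L → . ; ) y], [L → . id ;], [L → . id id] }  — shift
  I2: { [L → ; . ) y] }  — shift
  I3: { [D' → D .] }  — accept
  I4: { [D → L . )] }  — shift
  I5: { [D → f . id] }  — shift
  I6: { [L → id . ;], [L → id . id] }  — shift
  I7: { [L → id ; .] }  — reduce
  I8: { [L → id id .] }  — reduce
  I9: { [D → f id .] }  — reduce
  I10: { [D → L ) .] }  — reduce
  I11: { [L → ; ) . y] }  — shift
  I12: { [L → ; ) y .] }  — reduce
  I13: { [L → ) L .] }  — reduce

No state contains more than one complete item.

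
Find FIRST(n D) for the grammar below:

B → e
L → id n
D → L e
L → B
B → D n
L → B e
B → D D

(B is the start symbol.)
{ 'n' }

To compute FIRST(n D), process the symbols left to right:
Symbol n is a terminal. Add 'n' and stop.
FIRST(n D) = { 'n' }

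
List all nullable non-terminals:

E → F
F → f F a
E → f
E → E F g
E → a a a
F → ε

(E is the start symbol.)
A non-terminal is nullable if it can derive ε (the empty string): either it has an ε-production, or it has a production whose right-hand side consists entirely of nullable non-terminals.

ε-productions: F → ε
So F is immediately nullable.
E → F: every symbol on the right is nullable, so E is nullable too.
Every non-terminal is now nullable.
Nullable = { 'E', 'F' }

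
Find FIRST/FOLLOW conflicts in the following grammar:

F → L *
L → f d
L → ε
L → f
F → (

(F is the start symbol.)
Nullable non-terminals: L.

L: nullable alternative(s) L → ε; FOLLOW(L) = { '*' }
  L → f d: FIRST \ {ε} = { 'f' } — disjoint from FOLLOW(L)
  L → ε: FIRST \ {ε} = { } — this is the only nullable alternative, skip
  L → f: FIRST \ {ε} = { 'f' } — disjoint from FOLLOW(L)

F has no nullable alternative, so no FIRST/FOLLOW check is needed there.

No FIRST/FOLLOW conflicts found.

Answer: No FIRST/FOLLOW conflicts.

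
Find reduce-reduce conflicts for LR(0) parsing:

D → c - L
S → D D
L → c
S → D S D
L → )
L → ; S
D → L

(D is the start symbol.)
No reduce-reduce conflicts

A reduce-reduce conflict occurs when an LR(0) state has two complete items [A → α .] and [B → β .] — both call for a reduction, and with no lookahead the parser cannot choose between them.

Augment with D' → D and build the canonical LR(0) collection (I0 = CLOSURE({[D' → . D]}), then GOTO on every symbol after a dot until no new states appear). It has 14 states:
  I0: { [D → . L], [D → . c - L], [D' → . D], [L → . )], [L → . ; S], [L → . c] }  — shift
  I1: { [L → ) .] }  — reduce
  I2: { [D → . L], [D → . c - L], [L → . )], [L → . ; S], [L → . c], [L → ; . S], [S → . D D], [S → . D S D] }  — shift
  I3: { [D' → D .] }  — accept
  I4: { [D → L .] }  — reduce
  I5: { [D → c . - L], [L → c .] }  — shift, reduce
  I6: { [D → c - . L], [L → . )], [L → . ; S], [L → . c] }  — shift
  I7: { [D → c - L .] }  — reduce
  I8: { [L → c .] }  — reduce
  I9: { [D → . L], [D → . c - L], [L → . )], [L → . ; S], [L → . c], [S → . D D], [S → . D S D], [S → D . D], [S → D . S D] }  — shift
  I10: { [L → ; S .] }  — reduce
  I11: { [D → . L], [D → . c - L], [L → . )], [L → . ; S], [L → . c], [S → . D D], [S → . D S D], [S → D . D], [S → D . S D], [S → D D .] }  — shift, reduce
  I12: { [D → . L], [D → . c - L], [L → . )], [L → . ; S], [L → . c], [S → D S . D] }  — shift
  I13: { [S → D S D .] }  — reduce

No state contains more than one complete item.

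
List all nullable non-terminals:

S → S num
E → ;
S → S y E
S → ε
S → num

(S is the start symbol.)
{ 'S' }

A non-terminal is nullable if it can derive ε (the empty string): either it has an ε-production, or it has a production whose right-hand side consists entirely of nullable non-terminals.

ε-productions: S → ε
So S is immediately nullable.
No further non-terminal can be added: every production for the remaining non-terminals contains a terminal or a non-nullable non-terminal.
Nullable = { 'S' }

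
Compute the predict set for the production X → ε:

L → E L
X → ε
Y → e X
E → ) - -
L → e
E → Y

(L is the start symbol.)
PREDICT(X → ε) = (FIRST(RHS) \ {ε}) ∪ (FOLLOW(X) if ε ∈ FIRST(RHS), i.e. RHS ⇒* ε)
The right-hand side is ε (FIRST(ε) = { ε }), so the predict set is FOLLOW(X) = { ')', 'e' }
PREDICT(X → ε) = { ')', 'e' }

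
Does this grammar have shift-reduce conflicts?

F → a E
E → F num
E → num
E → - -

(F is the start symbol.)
No shift-reduce conflicts

A shift-reduce conflict occurs when an LR(0) state has both:
  - a complete (reduce) item [A → α .] (dot at the end), and
  - a shift item [B → β . c γ] (dot before a terminal).

Augment with F' → F and build the canonical LR(0) collection (I0 = CLOSURE({[F' → . F]}), then GOTO on every symbol after a dot until no new states appear). It has 9 states:
  I0: { [F → . a E], [F' → . F] }  — shift
  I1: { [F' → F .] }  — accept
  I2: { [E → . - -], [E → . F num], [E → . num], [F → . a E], [F → a . E] }  — shift
  I3: { [E → - . -] }  — shift
  I4: { [F → a E .] }  — reduce
  I5: { [E → F . num] }  — shift
  I6: { [E → num .] }  — reduce
  I7: { [E → F num .] }  — reduce
  I8: { [E → - - .] }  — reduce

No state contains both a complete item and a shift item.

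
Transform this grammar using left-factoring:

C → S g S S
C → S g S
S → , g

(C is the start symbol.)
Left-factoring transforms A → αβ₁ | αβ₂ into A → αA' and A' → β₁ | β₂
(α is the longest common prefix among the alternatives). Repeat until
no nonterminal has two alternatives with a common prefix.

Round 1: C has alternatives sharing prefix 'S g S'. Introduce C': C → S g S C'
  Add: C' → S
  Add: C' → ε

No remaining common prefixes — done.

Resulting grammar:
C → S g S C'
C' → S
C' → ε
S → , g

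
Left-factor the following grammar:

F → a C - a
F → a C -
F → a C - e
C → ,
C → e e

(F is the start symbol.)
F → a C - F'
F' → a
F' → ε
F' → e
C → ,
C → e e

Left-factoring transforms A → αβ₁ | αβ₂ into A → αA' and A' → β₁ | β₂
(α is the longest common prefix among the alternatives). Repeat until
no nonterminal has two alternatives with a common prefix.

Round 1: F has alternatives sharing prefix 'a C -'. Introduce F': F → a C - F'
  Add: F' → a
  Add: F' → ε
  Add: F' → e

No remaining common prefixes — done.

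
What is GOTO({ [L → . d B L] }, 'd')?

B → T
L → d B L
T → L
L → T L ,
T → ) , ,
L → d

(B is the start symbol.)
GOTO(I, 'd') = CLOSURE({ [A → αX.β] : [A → α.Xβ] ∈ I, X = 'd' })

Items with dot before 'd', with the dot advanced:
  [L → . d B L] → [L → d . B L]
Closure of the advanced items:
  [L → d . B L] has the dot before B: add [B → . T]
  [B → . T] has the dot before T: add [T → . L], [T → . ) , ,]
  [T → . L] has the dot before L: add [L → . d B L], [L → . T L ,], [L → . d]

GOTO = { [B → . T], [L → . T L ,], [L → . d B L], [L → . d], [L → d . B L], [T → . ) , ,], [T → . L] }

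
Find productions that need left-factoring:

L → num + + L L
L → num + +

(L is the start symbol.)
Yes, L has productions with common prefix 'num + +'

Left-factoring is needed when two productions for the same non-terminal
share a common prefix on the right-hand side.

Productions for L:
  L → num + + L L
  L → num + +

Found common prefix 'num + +' in productions for L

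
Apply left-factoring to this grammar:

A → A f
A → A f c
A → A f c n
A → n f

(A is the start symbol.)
A → A f A'
A' → ε
A' → c A''
A'' → ε
A'' → n
A → n f

Left-factoring transforms A → αβ₁ | αβ₂ into A → αA' and A' → β₁ | β₂
(α is the longest common prefix among the alternatives). Repeat until
no nonterminal has two alternatives with a common prefix.

Round 1: A has alternatives sharing prefix 'A f'. Introduce A': A → A f A'
  Add: A' → ε
  Add: A' → c
  Add: A' → c n

Round 2: A' has alternatives sharing prefix 'c'. Introduce A'': A' → c A''
  Add: A'' → ε
  Add: A'' → n

No remaining common prefixes — done.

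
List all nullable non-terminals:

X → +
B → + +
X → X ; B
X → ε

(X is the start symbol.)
{ 'X' }

A non-terminal is nullable if it can derive ε (the empty string): either it has an ε-production, or it has a production whose right-hand side consists entirely of nullable non-terminals.

ε-productions: X → ε
So X is immediately nullable.
No further non-terminal can be added: every production for the remaining non-terminals contains a terminal or a non-nullable non-terminal.
Nullable = { 'X' }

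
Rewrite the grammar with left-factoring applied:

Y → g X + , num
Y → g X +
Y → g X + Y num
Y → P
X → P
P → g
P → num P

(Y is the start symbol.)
Y → g X + Y'
Y' → , num
Y' → ε
Y' → Y num
Y → P
X → P
P → g
P → num P

Left-factoring transforms A → αβ₁ | αβ₂ into A → αA' and A' → β₁ | β₂
(α is the longest common prefix among the alternatives). Repeat until
no nonterminal has two alternatives with a common prefix.

Round 1: Y has alternatives sharing prefix 'g X +'. Introduce Y': Y → g X + Y'
  Add: Y' → , num
  Add: Y' → ε
  Add: Y' → Y num

No remaining common prefixes — done.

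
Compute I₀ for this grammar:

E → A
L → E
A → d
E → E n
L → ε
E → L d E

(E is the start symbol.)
First, augment the grammar with E' → E
I₀ = CLOSURE({ [E' → . E] }):
  [E' → . E] has the dot before E: add [E → . A], [E → . E n], [E → . L d E]
  [E → . A] has the dot before A: add [A → . d]
  [E → . L d E] has the dot before L: add [L → . E], [L → .]
No further items can be added.

I₀ = { [A → . d], [E → . A], [E → . E n], [E → . L d E], [E' → . E], [L → . E], [L → .] }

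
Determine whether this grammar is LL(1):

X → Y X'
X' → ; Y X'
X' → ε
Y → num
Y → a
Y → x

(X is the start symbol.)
Yes, the grammar is LL(1).

A grammar is LL(1) if for each non-terminal N with multiple productions, the predict sets of those productions are pairwise disjoint, where PREDICT(N → α) = (FIRST(α) \ {ε}) ∪ (FOLLOW(N) if α ⇒* ε).

Relevant sets:
  FOLLOW(X') = { $ }

For X':
  PREDICT(X' → ';' Y X') = { ';' }
  PREDICT(X' → ε) = { $ }
For Y:
  PREDICT(Y → num) = { 'num' }
  PREDICT(Y → a) = { 'a' }
  PREDICT(Y → x) = { 'x' }
X has a single production, so nothing to check there.

All predict sets are disjoint. The grammar IS LL(1).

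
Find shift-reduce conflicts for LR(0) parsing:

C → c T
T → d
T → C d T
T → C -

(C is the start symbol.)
No shift-reduce conflicts

Augment with C' → C and build the canonical LR(0) collection (I0 = CLOSURE({[C' → . C]}), then GOTO on every symbol after a dot until no new states appear). It has 9 states:
  I0: { [C → . c T], [C' → . C] }  — shift
  I1: { [C' → C .] }  — accept
  I2: { [C → . c T], [C → c . T], [T → . C -], [T → . C d T], [T → . d] }  — shift
  I3: { [T → C . -], [T → C . d T] }  — shift
  I4: { [C → c T .] }  — reduce
  I5: { [T → d .] }  — reduce
  I6: { [T → C - .] }  — reduce
  I7: { [C → . c T], [T → . C -], [T → . C d T], [T → . d], [T → C d . T] }  — shift
  I8: { [T → C d T .] }  — reduce

No state contains both a complete item and a shift item.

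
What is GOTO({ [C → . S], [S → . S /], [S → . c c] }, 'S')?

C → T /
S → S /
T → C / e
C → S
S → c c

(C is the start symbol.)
GOTO(I, 'S') = CLOSURE({ [A → αX.β] : [A → α.Xβ] ∈ I, X = 'S' })

Items with dot before 'S', with the dot advanced:
  [C → . S] → [C → S .]
  [S → . S /] → [S → S . /]
Closure adds nothing (no advanced item has the dot before a non-terminal).

GOTO = { [C → S .], [S → S . /] }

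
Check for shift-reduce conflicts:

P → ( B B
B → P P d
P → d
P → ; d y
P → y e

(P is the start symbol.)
No shift-reduce conflicts

Augment with P' → P and build the canonical LR(0) collection (I0 = CLOSURE({[P' → . P]}), then GOTO on every symbol after a dot until no new states appear). It has 14 states:
  I0: { [P → . ( B B], [P → . ; d y], [P → . d], [P → . y e], [P' → . P] }  — shift
  I1: { [B → . P P d], [P → ( . B B], [P → . ( B B], [P → . ; d y], [P → . d], [P → . y e] }  — shift
  I2: { [P → ; . d y] }  — shift
  I3: { [P' → P .] }  — accept
  I4: { [P → d .] }  — reduce
  I5: { [P → y . e] }  — shift
  I6: { [P → y e .] }  — reduce
  I7: { [P → ; d . y] }  — shift
  I8: { [P → ; d y .] }  — reduce
  I9: { [B → . P P d], [P → ( B . B], [P → . ( B B], [P → . ; d y], [P → . d], [P → . y e] }  — shift
  I10: { [B → P . P d], [P → . ( B B], [P → . ; d y], [P → . d], [P → . y e] }  — shift
  I11: { [B → P P . d] }  — shift
  I12: { [B → P P d .] }  — reduce
  I13: { [P → ( B B .] }  — reduce

No state contains both a complete item and a shift item.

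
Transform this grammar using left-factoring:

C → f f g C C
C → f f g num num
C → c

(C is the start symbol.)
Left-factoring transforms A → αβ₁ | αβ₂ into A → αA' and A' → β₁ | β₂
(α is the longest common prefix among the alternatives). Repeat until
no nonterminal has two alternatives with a common prefix.

Round 1: C has alternatives sharing prefix 'f f g'. Introduce C': C → f f g C'
  Add: C' → C C
  Add: C' → num num

No remaining common prefixes — done.

Resulting grammar:
C → f f g C'
C' → C C
C' → num num
C → c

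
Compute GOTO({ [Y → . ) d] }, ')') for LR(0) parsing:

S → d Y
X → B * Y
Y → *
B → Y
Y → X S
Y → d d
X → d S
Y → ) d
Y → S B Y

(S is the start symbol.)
GOTO(I, ')') = CLOSURE({ [A → αX.β] : [A → α.Xβ] ∈ I, X = ')' })

Items with dot before ')', with the dot advanced:
  [Y → . ) d] → [Y → ) . d]
Closure adds nothing (no advanced item has the dot before a non-terminal).

GOTO = { [Y → ) . d] }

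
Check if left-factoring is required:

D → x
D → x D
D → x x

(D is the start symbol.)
Yes, D has productions with common prefix 'x'

Left-factoring is needed when two productions for the same non-terminal
share a common prefix on the right-hand side.

Productions for D:
  D → x
  D → x D
  D → x x

Found common prefix 'x' in productions for D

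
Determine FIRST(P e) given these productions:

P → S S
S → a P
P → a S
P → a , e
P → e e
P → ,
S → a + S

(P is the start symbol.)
{ ',', 'a', 'e' }

FIRST sets of the non-terminals involved (from the grammar, by fixed-point iteration):
  FIRST(P) = { ',', 'a', 'e' }

To compute FIRST(P e), process the symbols left to right:
Symbol P is a non-terminal. Add FIRST(P) \ {ε} = { ',', 'a', 'e' }
P is not nullable (ε ∉ FIRST(P)), so stop here.
FIRST(P e) = { ',', 'a', 'e' }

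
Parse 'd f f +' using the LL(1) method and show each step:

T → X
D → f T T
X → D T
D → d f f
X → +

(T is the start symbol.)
LL(1) parsing maintains a stack (initially the start symbol over $) and the input. At each step: if the stack top is a terminal, match it against the current input token; if it is a non-terminal N, replace it with the RHS of M[N, lookahead] (the unique production whose predict set contains the lookahead).

Stack is shown with the top on the left.

Stack      Input      Action
----------------------------
T $        d f f + $  output T → X
X $        d f f + $  output X → D T
D T $      d f f + $  output D → d f f
d f f T $  d f f + $  match 'd'
f f T $    f f + $    match 'f'
f T $      f + $      match 'f'
T $        + $        output T → X
X $        + $        output X → +
+ $        + $        match '+'
$          $          accept

The string is accepted.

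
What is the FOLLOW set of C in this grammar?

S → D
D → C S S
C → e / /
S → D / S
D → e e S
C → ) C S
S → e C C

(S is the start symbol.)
To compute FOLLOW(C), find every occurrence of C on a right-hand side N → α C β: add FIRST(β) \ {ε}, and if β is empty or nullable also add FOLLOW(N). Iterate to a fixed point.

In D → C S S: C is followed by S S, add FIRST(S S) \ {ε} = { ')', 'e' }
In C → ) C S: C is followed by S, add FIRST(S) \ {ε} = { ')', 'e' }
In S → e C C: C is followed by C, add FIRST(C) \ {ε} = { ')', 'e' }
In S → e C C: C is at the end, add FOLLOW(S)

The FOLLOW sets referred to above (computed the same way, to a fixed point):
  FOLLOW(S) = { $, ')', '/', 'e' }

Taking the union: FOLLOW(C) = { $, ')', '/', 'e' }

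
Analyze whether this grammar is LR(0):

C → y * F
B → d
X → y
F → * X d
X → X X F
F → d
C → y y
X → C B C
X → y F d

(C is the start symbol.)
A grammar is LR(0) if no state in the canonical LR(0) collection has:
  - both a shift item (dot before a terminal) and a complete item (shift-reduce conflict), or
  - two or more complete items (reduce-reduce conflict; the accept item [C' → C .] counts as a complete item here).

Augment with C' → C and build the canonical LR(0) collection (I0 = CLOSURE({[C' → . C]}), then GOTO on every symbol after a dot until no new states appear). It has 20 states:
  I0: { [C → . y * F], [C → . y y], [C' → . C] }  — shift
  I1: { [C' → C .] }  — accept
  I2: { [C → y . * F], [C → y . y] }  — shift
  I3: { [C → y * . F], [F → . * X d], [F → . d] }  — shift
  I4: { [C → y y .] }  — reduce
  I5: { [C → . y * F], [C → . y y], [F → * . X d], [X → . C B C], [X → . X X F], [X → . y F d], [X → . y] }  — shift
  I6: { [C → y * F .] }  — reduce
  I7: { [F → d .] }  — reduce
  I8: { [B → . d], [X → C . B C] }  — shift
  I9: { [C → . y * F], [C → . y y], [F → * X . d], [X → . C B C], [X → . X X F], [X → . y F d], [X → . y], [X → X . X F] }  — shift
  I10: { [C → y . * F], [C → y . y], [F → . * X d], [F → . d], [X → y . F d], [X → y .] }  — shift, reduce
  I11: { [C → . y * F], [C → . y y], [C → y * . F], [F → * . X d], [F → . * X d], [F → . d], [X → . C B C], [X → . X X F], [X → . y F d], [X → . y] }  — shift
  I12: { [X → y F . d] }  — shift
  I13: { [X → y F d .] }  — reduce
  I14: { [C → . y * F], [C → . y y], [F → . * X d], [F → . d], [X → . C B C], [X → . X X F], [X → . y F d], [X → . y], [X → X . X F], [X → X X . F] }  — shift
  I15: { [F → * X d .] }  — reduce
  I16: { [X → X X F .] }  — reduce
  I17: { [C → . y * F], [C → . y y], [X → C B . C] }  — shift
  I18: { [B → d .] }  — reduce
  I19: { [X → C B C .] }  — reduce

Conflict in state I10:
  Shift-reduce conflict between [X → y .] and [C → y . * F]
So the grammar is NOT LR(0).

Answer: No. Shift-reduce conflict between [X → y .] and [C → y . * F]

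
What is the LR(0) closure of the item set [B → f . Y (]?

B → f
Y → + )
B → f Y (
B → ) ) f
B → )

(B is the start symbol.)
{ [B → f . Y (], [Y → . + )] }

To compute CLOSURE, for each item [A → α.Bβ] where B is a non-terminal, add [B → .γ] for all productions B → γ; repeat for the newly added items until nothing changes.

Start with: [B → f . Y (]
  [B → f . Y (] has the dot before Y: add [Y → . + )]
No further items can be added.

CLOSURE = { [B → f . Y (], [Y → . + )] }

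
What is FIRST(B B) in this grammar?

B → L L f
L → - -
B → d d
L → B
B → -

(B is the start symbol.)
FIRST sets of the non-terminals involved (from the grammar, by fixed-point iteration):
  FIRST(B) = { '-', 'd' }

To compute FIRST(B B), process the symbols left to right:
Symbol B is a non-terminal. Add FIRST(B) \ {ε} = { '-', 'd' }
B is not nullable (ε ∉ FIRST(B)), so stop here.
FIRST(B B) = { '-', 'd' }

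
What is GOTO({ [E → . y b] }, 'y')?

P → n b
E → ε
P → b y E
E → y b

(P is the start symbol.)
{ [E → y . b] }

GOTO(I, 'y') = CLOSURE({ [A → αX.β] : [A → α.Xβ] ∈ I, X = 'y' })

Items with dot before 'y', with the dot advanced:
  [E → . y b] → [E → y . b]
Closure adds nothing (no advanced item has the dot before a non-terminal).

GOTO = { [E → y . b] }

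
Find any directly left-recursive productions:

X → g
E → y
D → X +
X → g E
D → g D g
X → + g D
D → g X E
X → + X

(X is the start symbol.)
Direct left recursion occurs when N → N α for some non-terminal N (the right-hand side begins with the left-hand side itself).

X → g: starts with g
E → y: starts with y
D → X +: starts with X
X → g E: starts with g
D → g D g: starts with g
X → + g D: starts with '+'
D → g X E: starts with g
X → + X: starts with '+'

No direct left recursion found.

Answer: No direct left recursion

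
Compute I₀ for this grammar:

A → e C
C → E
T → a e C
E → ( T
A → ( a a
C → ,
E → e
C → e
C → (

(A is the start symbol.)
First, augment the grammar with A' → A
I₀ = CLOSURE({ [A' → . A] }):
  [A' → . A] has the dot before A: add [A → . e C], [A → . ( a a]
No further items can be added.

I₀ = { [A → . ( a a], [A → . e C], [A' → . A] }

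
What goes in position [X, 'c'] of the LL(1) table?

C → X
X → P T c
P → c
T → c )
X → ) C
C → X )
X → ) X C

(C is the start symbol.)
X → P T c

To find M[X, 'c'], we find productions for X where 'c' is in the predict set (PREDICT(N → α) = (FIRST(α) \ {ε}) ∪ (FOLLOW(N) if α ⇒* ε)).

Relevant sets:
  FIRST(P) = { 'c' }

X → P T c: PREDICT = { 'c' }
  'c' is in predict set, so this production goes in M[X, 'c']
X → ) C: PREDICT = { ')' }
X → ) X C: PREDICT = { ')' }

M[X, 'c'] = X → P T c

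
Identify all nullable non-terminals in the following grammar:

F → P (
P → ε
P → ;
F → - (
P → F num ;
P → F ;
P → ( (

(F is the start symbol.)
{ 'P' }

ε-productions: P → ε
So P is immediately nullable.
No further non-terminal can be added: every production for the remaining non-terminals contains a terminal or a non-nullable non-terminal.
Nullable = { 'P' }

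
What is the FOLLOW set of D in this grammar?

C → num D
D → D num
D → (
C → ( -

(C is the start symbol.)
{ $, 'num' }

To compute FOLLOW(D), find every occurrence of D on a right-hand side N → α D β: add FIRST(β) \ {ε}, and if β is empty or nullable also add FOLLOW(N). Iterate to a fixed point.

In C → num D: D is at the end, add FOLLOW(C)
In D → D num: D is followed by num, add FIRST(num) \ {ε} = { 'num' }

The FOLLOW sets referred to above (computed the same way, to a fixed point):
  FOLLOW(C) = { $ }

Taking the union: FOLLOW(D) = { $, 'num' }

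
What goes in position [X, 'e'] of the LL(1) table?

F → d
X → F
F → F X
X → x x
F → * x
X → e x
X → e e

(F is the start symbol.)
X → e x, X → e e

To find M[X, 'e'], we find productions for X where 'e' is in the predict set (PREDICT(N → α) = (FIRST(α) \ {ε}) ∪ (FOLLOW(N) if α ⇒* ε)).

Relevant sets:
  FIRST(F) = { '*', 'd' }

X → F: PREDICT = { '*', 'd' }
X → x x: PREDICT = { 'x' }
X → e x: PREDICT = { 'e' }
  'e' is in predict set, so this production goes in M[X, 'e']
X → e e: PREDICT = { 'e' }
  'e' is in predict set, so this production goes in M[X, 'e']

M[X, 'e'] = X → e x, X → e e  (a multiply-defined cell — the grammar is not LL(1))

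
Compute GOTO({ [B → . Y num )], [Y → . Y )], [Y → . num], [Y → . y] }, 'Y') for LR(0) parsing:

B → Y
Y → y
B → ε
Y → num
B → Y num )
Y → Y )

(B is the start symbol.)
{ [B → Y . num )], [Y → Y . )] }

GOTO(I, 'Y') = CLOSURE({ [A → αX.β] : [A → α.Xβ] ∈ I, X = 'Y' })

Items with dot before 'Y', with the dot advanced:
  [B → . Y num )] → [B → Y . num )]
  [Y → . Y )] → [Y → Y . )]
Closure adds nothing (no advanced item has the dot before a non-terminal).

GOTO = { [B → Y . num )], [Y → Y . )] }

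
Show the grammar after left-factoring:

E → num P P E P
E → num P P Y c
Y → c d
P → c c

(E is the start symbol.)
E → num P P E'
E' → E P
E' → Y c
Y → c d
P → c c

Left-factoring transforms A → αβ₁ | αβ₂ into A → αA' and A' → β₁ | β₂
(α is the longest common prefix among the alternatives). Repeat until
no nonterminal has two alternatives with a common prefix.

Round 1: E has alternatives sharing prefix 'num P P'. Introduce E': E → num P P E'
  Add: E' → E P
  Add: E' → Y c

No remaining common prefixes — done.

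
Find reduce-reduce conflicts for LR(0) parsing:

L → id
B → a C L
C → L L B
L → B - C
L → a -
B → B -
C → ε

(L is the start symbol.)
Yes — I13: [B → B - .] vs [C → .]

Augment with L' → L and build the canonical LR(0) collection (I0 = CLOSURE({[L' → . L]}), then GOTO on every symbol after a dot until no new states appear). It has 15 states:
  I0: { [B → . B -], [B → . a C L], [L → . B - C], [L → . a -], [L → . id], [L' → . L] }  — shift
  I1: { [B → B . -], [L → B . - C] }  — shift
  I2: { [L' → L .] }  — accept
  I3: { [B → . B -], [B → . a C L], [B → a . C L], [C → . L L B], [C → .], [L → . B - C], [L → . a -], [L → . id], [L → a . -] }  — shift, reduce
  I4: { [L → id .] }  — reduce
  I5: { [L → a - .] }  — reduce
  I6: { [B → . B -], [B → . a C L], [B → a C . L], [L → . B - C], [L → . a -], [L → . id] }  — shift
  I7: { [B → . B -], [B → . a C L], [C → L . L B], [L → . B - C], [L → . a -], [L → . id] }  — shift
  I8: { [B → . B -], [B → . a C L], [C → L L . B] }  — shift
  I9: { [B → B . -], [C → L L B .] }  — shift, reduce
  I10: { [B → . B -], [B → . a C L], [B → a . C L], [C → . L L B], [C → .], [L → . B - C], [L → . a -], [L → . id] }  — shift, reduce
  I11: { [B → B - .] }  — reduce
  I12: { [B → a C L .] }  — reduce
  I13: { [B → . B -], [B → . a C L], [B → B - .], [C → . L L B], [C → .], [L → . B - C], [L → . a -], [L → . id], [L → B - . C] }  — shift, 2 reduces
  I14: { [L → B - C .] }  — reduce

I13 contains complete items [B → B - .], [C → .] — reduce-reduce conflict.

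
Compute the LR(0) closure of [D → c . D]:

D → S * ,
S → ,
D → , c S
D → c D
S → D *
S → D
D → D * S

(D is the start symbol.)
Start with: [D → c . D]
  [D → c . D] has the dot before D: add [D → . S * ,], [D → . , c S], [D → . c D], [D → . D * S]
  [D → . S * ,] has the dot before S: add [S → . ,], [S → . D *], [S → . D]
No further items can be added.

CLOSURE = { [D → . , c S], [D → . D * S], [D → . S * ,], [D → . c D], [D → c . D], [S → . ,], [S → . D *], [S → . D] }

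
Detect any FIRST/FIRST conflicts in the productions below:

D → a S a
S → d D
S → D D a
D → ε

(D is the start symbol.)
FIRST sets of the non-terminals at (or reachable through a nullable prefix from) the front of some alternative:
  FIRST(D) = { 'a', ε }

Productions for D:
  D → a S a: FIRST = { 'a' }
  D → ε: FIRST = { ε }
Productions for S:
  S → d D: FIRST = { 'd' }
  S → D D a: FIRST = { 'a' }

All alternatives of each non-terminal have pairwise disjoint FIRST sets.

Answer: No FIRST/FIRST conflicts.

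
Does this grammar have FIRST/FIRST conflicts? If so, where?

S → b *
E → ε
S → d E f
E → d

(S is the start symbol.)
No FIRST/FIRST conflicts.

Productions for S:
  S → b *: FIRST = { 'b' }
  S → d E f: FIRST = { 'd' }
Productions for E:
  E → ε: FIRST = { ε }
  E → d: FIRST = { 'd' }

All alternatives of each non-terminal have pairwise disjoint FIRST sets.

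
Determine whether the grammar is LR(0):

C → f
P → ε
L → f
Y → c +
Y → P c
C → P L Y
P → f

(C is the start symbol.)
A grammar is LR(0) if no state in the canonical LR(0) collection has:
  - both a shift item (dot before a terminal) and a complete item (shift-reduce conflict), or
  - two or more complete items (reduce-reduce conflict; the accept item [C' → C .] counts as a complete item here).

Augment with C' → C and build the canonical LR(0) collection (I0 = CLOSURE({[C' → . C]}), then GOTO on every symbol after a dot until no new states appear). It has 12 states:
  I0: { [C → . P L Y], [C → . f], [C' → . C], [P → . f], [P → .] }  — shift, reduce
  I1: { [C' → C .] }  — accept
  I2: { [C → P . L Y], [L → . f] }  — shift
  I3: { [C → f .], [P → f .] }  — 2 reduces
  I4: { [C → P L . Y], [P → . f], [P → .], [Y → . P c], [Y → . c +] }  — shift, reduce
  I5: { [L → f .] }  — reduce
  I6: { [Y → P . c] }  — shift
  I7: { [C → P L Y .] }  — reduce
  I8: { [Y → c . +] }  — shift
  I9: { [P → f .] }  — reduce
  I10: { [Y → c + .] }  — reduce
  I11: { [Y → P c .] }  — reduce

Conflict in state I0:
  Shift-reduce conflict between [P → .] and [C → . f]
So the grammar is NOT LR(0).

Answer: No. Shift-reduce conflict between [P → .] and [C → . f]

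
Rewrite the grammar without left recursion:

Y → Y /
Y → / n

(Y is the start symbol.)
Y → / n Y'
Y' → / Y'
Y' → ε

Y is directly left-recursive. The standard transformation for
  A → A α₁ | ... | A α_m | β₁ | ... | β_n
is
  A  → β₁ A' | ... | β_n A'
  A' → α₁ A' | ... | α_m A' | ε

Y → / n becomes Y → / n Y'
Y → Y / becomes Y' → / Y'
Add Y' → ε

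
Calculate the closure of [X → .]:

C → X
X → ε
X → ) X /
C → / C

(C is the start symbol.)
To compute CLOSURE, for each item [A → α.Bβ] where B is a non-terminal, add [B → .γ] for all productions B → γ; repeat for the newly added items until nothing changes.

Start with: [X → .]
The dot is at the end, so nothing is added.

CLOSURE = { [X → .] }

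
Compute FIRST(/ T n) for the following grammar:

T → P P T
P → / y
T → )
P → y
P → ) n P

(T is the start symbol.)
To compute FIRST(/ T n), process the symbols left to right:
Symbol / is a terminal. Add '/' and stop.
FIRST(/ T n) = { '/' }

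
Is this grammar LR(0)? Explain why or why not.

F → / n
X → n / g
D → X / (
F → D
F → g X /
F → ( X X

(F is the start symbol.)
Yes, the grammar is LR(0)

Augment with F' → F and build the canonical LR(0) collection (I0 = CLOSURE({[F' → . F]}), then GOTO on every symbol after a dot until no new states appear). It has 17 states:
  I0: { [D → . X / (], [F → . ( X X], [F → . / n], [F → . D], [F → . g X /], [F' → . F], [X → . n / g] }  — shift
  I1: { [F → ( . X X], [X → . n / g] }  — shift
  I2: { [F → / . n] }  — shift
  I3: { [F → D .] }  — reduce
  I4: { [F' → F .] }  — accept
  I5: { [D → X . / (] }  — shift
  I6: { [F → g . X /], [X → . n / g] }  — shift
  I7: { [X → n . / g] }  — shift
  I8: { [X → n / . g] }  — shift
  I9: { [X → n / g .] }  — reduce
  I10: { [F → g X . /] }  — shift
  I11: { [F → g X / .] }  — reduce
  I12: { [D → X / . (] }  — shift
  I13: { [D → X / ( .] }  — reduce
  I14: { [F → / n .] }  — reduce
  I15: { [F → ( X . X], [X → . n / g] }  — shift
  I16: { [F → ( X X .] }  — reduce

Every state is either a pure shift/goto state or contains exactly one complete item and nothing to shift — no conflicts. The grammar is LR(0).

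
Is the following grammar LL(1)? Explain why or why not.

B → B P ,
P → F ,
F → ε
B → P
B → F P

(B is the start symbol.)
No. Predict set conflict for B: { ',' }

Relevant sets:
  FIRST(B) = { ',' }
  FIRST(P) = { ',' }
  FIRST(F) = { ε }

For B:
  PREDICT(B → B P ',') = { ',' }
  PREDICT(B → P) = { ',' }
  PREDICT(B → F P) = { ',' }
P, F have a single production, so nothing to check there.

Conflict found: Predict set conflict for B: { ',' }
The grammar is NOT LL(1).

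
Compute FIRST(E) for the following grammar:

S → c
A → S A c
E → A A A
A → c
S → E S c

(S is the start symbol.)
To compute FIRST(E), examine every production with E on the left-hand side, reading each right-hand side left to right until a non-nullable symbol is reached.

FIRST sets of the other non-terminals involved (by the same procedure, iterated to a fixed point):
  FIRST(A) = { 'c' }

From E → A A A:
  - A is a non-terminal: add FIRST(A) \ {ε} = { 'c' }
    A is not nullable, so stop

Collecting: FIRST(E) = { 'c' }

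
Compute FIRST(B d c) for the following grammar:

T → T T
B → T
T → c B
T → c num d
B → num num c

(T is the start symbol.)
{ 'c', 'num' }

FIRST sets of the non-terminals involved (from the grammar, by fixed-point iteration):
  FIRST(B) = { 'c', 'num' }

To compute FIRST(B d c), process the symbols left to right:
Symbol B is a non-terminal. Add FIRST(B) \ {ε} = { 'c', 'num' }
B is not nullable (ε ∉ FIRST(B)), so stop here.
FIRST(B d c) = { 'c', 'num' }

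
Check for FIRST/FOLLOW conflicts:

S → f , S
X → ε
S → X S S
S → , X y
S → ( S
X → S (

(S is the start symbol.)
Yes. X → S '(' with FOLLOW(X) on { '(', ',', 'f' }

A FIRST/FOLLOW conflict occurs when a non-terminal N has a nullable alternative N → β (β ⇒* ε) and another alternative N → α with FIRST(α) ∩ FOLLOW(N) ≠ ∅: on such a lookahead the parser cannot decide between expanding α and letting N vanish via β.

Nullable non-terminals: X.
FIRST sets used below: FIRST(S) = { '(', ',', 'f' }

X: nullable alternative(s) X → ε; FOLLOW(X) = { '(', ',', 'f', 'y' }
  X → ε: FIRST \ {ε} = { } — this is the only nullable alternative, skip
  X → S (: FIRST \ {ε} = { '(', ',', 'f' } — overlaps FOLLOW(X) on { '(', ',', 'f' }: CONFLICT

S has no nullable alternative, so no FIRST/FOLLOW check is needed there.

So the grammar has 1 FIRST/FOLLOW conflict (marked CONFLICT above).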